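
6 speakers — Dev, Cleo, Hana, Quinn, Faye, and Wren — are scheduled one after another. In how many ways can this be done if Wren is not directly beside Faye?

There are 6! = 720 arrangements in all. If Wren and Faye are adjacent, merging them into one block gives 2·(5)! = 240 arrangements.
Complementary counting: 720 − 240 = 480.

480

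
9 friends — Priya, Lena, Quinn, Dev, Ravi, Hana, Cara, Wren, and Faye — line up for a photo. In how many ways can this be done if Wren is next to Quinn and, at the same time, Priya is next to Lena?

20160

Treat {Wren,Quinn} as one block (2 orders) and {Priya,Lena} as another (2 orders).
That leaves 7 units to arrange: 2 × 2 × 7! = 4 × 5040 = 20160.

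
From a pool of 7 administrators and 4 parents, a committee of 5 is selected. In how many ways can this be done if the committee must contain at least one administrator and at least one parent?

Total 5-person selections from all 11: C(11,5) = 462.
Subtract selections that omit an entire group: no administrators → C(4,5) = 0; no parents → C(7,5) = 21.
Both groups omitted at once is impossible, so 462 − 21 = 441.

441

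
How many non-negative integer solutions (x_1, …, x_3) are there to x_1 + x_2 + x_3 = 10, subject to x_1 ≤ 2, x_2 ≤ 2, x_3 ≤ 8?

By stars and bars, unrestricted non-negative solutions to x_1+…+x_3 = 10 number C(10+2,2) = 66.
Subtract solutions that violate a single cap (substitute x_i' = x_i − (cap_i+1)): x_1 ≥ 3 gives C(9,2) = 36; x_2 ≥ 3 gives C(9,2) = 36; x_3 ≥ 9 gives C(3,2) = 3. Together 75.
Add back pairs where two caps are both exceeded: 15 + 0 + 0 = 15.
By inclusion–exclusion the count is 66 − 75 + 15 = 6.

6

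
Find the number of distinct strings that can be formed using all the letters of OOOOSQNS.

840

The 8 letters of OOOOSQNS have repeats: O appearing 4 times and S appearing twice.
The number of distinct arrangements is 8!/(4!·2!) = 40320/48 = 840.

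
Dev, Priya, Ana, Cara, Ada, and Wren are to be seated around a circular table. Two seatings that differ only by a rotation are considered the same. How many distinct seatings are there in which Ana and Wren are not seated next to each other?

72

All circular seatings of 6 people number (5)! = 120.
Seatings with Ana beside Wren: treat them as a block with 2 internal orders, giving 2 × (4)! = 48.
Subtracting, 120 − 48 = 72.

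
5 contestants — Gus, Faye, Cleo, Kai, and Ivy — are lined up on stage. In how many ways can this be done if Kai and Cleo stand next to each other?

Glue Kai and Cleo into one block (2 internal orders), leaving 4 units to arrange in a row.
That gives 2 × 4! = 2 × 24 = 48.

48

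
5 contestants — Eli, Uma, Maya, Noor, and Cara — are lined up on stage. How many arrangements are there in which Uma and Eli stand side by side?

48

Glue Uma and Eli into one block (2 internal orders), leaving 4 units to arrange in a row.
So the count is 2·(4)! = 48.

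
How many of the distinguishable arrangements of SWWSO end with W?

12

With the last slot taken by W, it remains to arrange the other 4 letters (SWSO).
Those 4 letters have S appearing twice, giving (4)!/(2!) = 12.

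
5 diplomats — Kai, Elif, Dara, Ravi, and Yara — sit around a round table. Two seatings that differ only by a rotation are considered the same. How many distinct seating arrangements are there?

Fix one person's seat to break rotational symmetry; the remaining 4 people can be arranged in (4)! = 24 ways.

24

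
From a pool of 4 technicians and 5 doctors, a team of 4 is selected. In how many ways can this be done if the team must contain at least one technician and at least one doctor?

120

With no constraint there are C(9,4) = 126 possible selections.
Subtract selections that omit an entire group: no technicians → C(5,4) = 5; no doctors → C(4,4) = 1.
Both groups omitted at once is impossible, so 126 − 6 = 120.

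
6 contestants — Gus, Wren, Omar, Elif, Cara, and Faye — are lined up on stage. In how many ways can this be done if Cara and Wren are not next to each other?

Of the 6! = 720 arrangements, those with Cara and Wren adjacent number 2 × 5! = 240 (treat the pair as a block with 2 internal orders).
Complementary counting: 720 − 240 = 480.

480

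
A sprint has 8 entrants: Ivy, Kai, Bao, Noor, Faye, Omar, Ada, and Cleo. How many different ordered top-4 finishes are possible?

1680

There are 8 choices for 1st place, 7 for 2nd, and so on down to 5 for position 4.
That gives 8 × 7 × 6 × 5 = 1680.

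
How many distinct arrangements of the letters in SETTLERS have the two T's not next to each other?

There are 8!/(2!·2!·2!) = 5040 arrangements of SETTLERS in total.
Arrangements with the T's together: treat TT as one letter, giving (7)!/(2!·2!) = 1260.
Hence 5040 − 1260 = 3780.

3780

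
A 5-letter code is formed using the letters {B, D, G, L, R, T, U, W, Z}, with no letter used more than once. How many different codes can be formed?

This is a permutation of 5 out of 9: P(9,5) = 9!/4!.
That product is 9 × 8 × 7 × 6 × 5 = 15120.

15120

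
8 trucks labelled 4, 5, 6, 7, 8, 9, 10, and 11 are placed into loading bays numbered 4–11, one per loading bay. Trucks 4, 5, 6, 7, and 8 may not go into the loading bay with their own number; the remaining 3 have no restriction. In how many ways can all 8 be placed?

Let Aᵢ (for 4 ≤ i ≤ 8) be the placements that put truck i in its forbidden loading bay. Any j of these fix j positions, leaving (8−j)! ways to fill the rest, and there are C(5,j) ways to pick which j.
By inclusion–exclusion, the number of valid placements is Σ_{j=0}^{5} (−1)^j C(5,j)·(8−j)!.
Computing: 40320 − 25200 + 7200 − 1200 + 120 − 6 = 21234.

21234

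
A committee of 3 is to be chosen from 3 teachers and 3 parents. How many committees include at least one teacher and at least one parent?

Total 3-person selections from all 6: C(6,3) = 20.
Selections missing a whole group: no teachers → C(3,3) = 1; no parents → C(3,3) = 1.
Both groups omitted at once is impossible, so 20 − 2 = 18.

18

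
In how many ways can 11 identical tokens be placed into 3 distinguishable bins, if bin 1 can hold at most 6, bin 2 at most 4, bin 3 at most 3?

6

Without the upper bounds there are C(13,2) = 78 ways to split 11 among 3 bins.
Subtract solutions that violate a single cap (substitute x_i' = x_i − (cap_i+1)): x_1 ≥ 7 gives C(6,2) = 15; x_2 ≥ 5 gives C(8,2) = 28; x_3 ≥ 4 gives C(9,2) = 36. Together 79.
Add back pairs where two caps are both exceeded: 0 + 1 + 6 = 7.
By inclusion–exclusion the count is 78 − 79 + 7 = 6.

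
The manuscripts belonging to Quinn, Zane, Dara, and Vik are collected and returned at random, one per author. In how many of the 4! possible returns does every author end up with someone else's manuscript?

9

Let Aᵢ be the assignments in which author i gets their own manuscript. We want the size of the complement of A₁∪…∪A_4.
By inclusion–exclusion this is Σ_{j=0}^{4} (−1)^j C(4,j)·(4−j)!.
Computing: 24 − 24 + 12 − 4 + 1 = 9.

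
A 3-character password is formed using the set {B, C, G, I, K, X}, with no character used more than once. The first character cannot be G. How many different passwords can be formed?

The first character has 6−1 = 5 choices (anything except G).
The remaining 2 characters are filled from the other 5 symbols without repetition: 5 × 4 = 20.
Total: 5 × 20 = 100.

100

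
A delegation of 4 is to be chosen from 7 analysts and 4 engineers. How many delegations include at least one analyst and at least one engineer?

Unrestricted: C(11,4) = 330 ways to pick any 4 of the 11.
Subtract selections that omit an entire group: no analysts → C(4,4) = 1; no engineers → C(7,4) = 35.
Both groups omitted at once is impossible, so 330 − 36 = 294.

294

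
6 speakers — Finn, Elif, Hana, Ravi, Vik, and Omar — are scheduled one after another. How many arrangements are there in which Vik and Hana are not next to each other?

Of the 6! = 720 arrangements, those with Vik and Hana adjacent number 2 × 5! = 240 (treat the pair as a block with 2 internal orders).
So 720 − 240 = 480 arrangements keep them apart.

480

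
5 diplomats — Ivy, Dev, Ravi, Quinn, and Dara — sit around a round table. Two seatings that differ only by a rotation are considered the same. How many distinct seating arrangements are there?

Around a circle, 5 distinct people have 5!/5 = (4)! = 24 rotationally distinct seatings.

24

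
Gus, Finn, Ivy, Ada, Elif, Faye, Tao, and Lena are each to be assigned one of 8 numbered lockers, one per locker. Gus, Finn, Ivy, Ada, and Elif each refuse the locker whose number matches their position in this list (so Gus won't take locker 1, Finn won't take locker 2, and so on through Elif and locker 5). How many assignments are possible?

21234

Let Aᵢ (for 1 ≤ i ≤ 5) be the placements that put person i in their forbidden locker. Any j of these fix j positions, leaving (8−j)! ways to fill the rest, and there are C(5,j) ways to pick which j.
By inclusion–exclusion, the number of valid placements is Σ_{j=0}^{5} (−1)^j C(5,j)·(8−j)!.
Computing: 40320 − 25200 + 7200 − 1200 + 120 − 6 = 21234.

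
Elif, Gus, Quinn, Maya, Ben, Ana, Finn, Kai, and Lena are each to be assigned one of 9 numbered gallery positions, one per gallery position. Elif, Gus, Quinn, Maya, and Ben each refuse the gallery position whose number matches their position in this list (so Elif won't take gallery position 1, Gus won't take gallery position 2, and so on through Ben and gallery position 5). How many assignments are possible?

Let Aᵢ (for 1 ≤ i ≤ 5) be the placements that put person i in their forbidden gallery position. Any j of these fix j positions, leaving (9−j)! ways to fill the rest, and there are C(5,j) ways to pick which j.
By inclusion–exclusion, the number of valid placements is Σ_{j=0}^{5} (−1)^j C(5,j)·(9−j)!.
Computing: 362880 − 201600 + 50400 − 7200 + 600 − 24 = 205056.

205056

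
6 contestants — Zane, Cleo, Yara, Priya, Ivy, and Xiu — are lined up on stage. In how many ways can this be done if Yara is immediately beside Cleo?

Treat {Yara, Cleo} as a single unit. There are 5 units to order, and the pair itself can be ordered 2 ways.
So the count is 2·(5)! = 240.

240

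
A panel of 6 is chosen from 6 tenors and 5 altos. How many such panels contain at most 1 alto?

31

Split by how many altos are chosen (0 through 1).
Sum: C(5,0)·C(6,6) + C(5,1)·C(6,5) = 1 + 30 = 31.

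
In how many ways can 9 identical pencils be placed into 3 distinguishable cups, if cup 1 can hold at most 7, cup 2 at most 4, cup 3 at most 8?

36

Without the upper bounds there are C(11,2) = 55 ways to split 9 among 3 cups.
Subtract solutions that violate a single cap (substitute x_i' = x_i − (cap_i+1)): x_1 ≥ 8 gives C(3,2) = 3; x_2 ≥ 5 gives C(6,2) = 15; x_3 ≥ 9 gives C(2,2) = 1. Together 19.
No two caps can be exceeded simultaneously, so the pair terms are all 0.
By inclusion–exclusion the count is 55 − 19 + 0 = 36.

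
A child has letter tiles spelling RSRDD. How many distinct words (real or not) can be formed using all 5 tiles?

Letter multiplicities in RSRDD: D×2, R×2, S×1.
Dividing 5! = 120 by 2!·2! = 4 for the repeated letters gives 30.

30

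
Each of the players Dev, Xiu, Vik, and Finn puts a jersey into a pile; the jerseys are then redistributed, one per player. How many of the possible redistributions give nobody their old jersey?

This is the derangement count D_4: permutations of 4 items with no fixed point.
By inclusion–exclusion this is Σ_{j=0}^{4} (−1)^j C(4,j)·(4−j)!.
Computing: 24 − 24 + 12 − 4 + 1 = 9.

9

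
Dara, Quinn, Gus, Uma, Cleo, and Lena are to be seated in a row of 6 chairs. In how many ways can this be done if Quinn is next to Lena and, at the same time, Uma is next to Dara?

96

Treat {Quinn,Lena} as one block (2 orders) and {Uma,Dara} as another (2 orders).
That leaves 4 units to arrange: 2 × 2 × 4! = 4 × 24 = 96.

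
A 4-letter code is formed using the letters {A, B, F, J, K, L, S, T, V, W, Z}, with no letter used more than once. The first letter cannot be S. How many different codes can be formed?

7200

The first letter has 11−1 = 10 choices (anything except S).
The remaining 3 letters are filled from the other 10 symbols without repetition: 10 × 9 × 8 = 720.
Total: 10 × 720 = 7200.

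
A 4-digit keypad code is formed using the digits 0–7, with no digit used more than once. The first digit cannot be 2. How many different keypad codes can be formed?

The first digit has 8−1 = 7 choices (anything except 2).
The remaining 3 digits are filled from the other 7 symbols without repetition: 7 × 6 × 5 = 210.
Total: 7 × 210 = 1470.

1470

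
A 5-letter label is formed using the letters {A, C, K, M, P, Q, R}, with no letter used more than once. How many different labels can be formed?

This is a permutation of 5 out of 7: P(7,5) = 7!/2!.
7 × 6 × 5 × 4 × 3 = 2520.

2520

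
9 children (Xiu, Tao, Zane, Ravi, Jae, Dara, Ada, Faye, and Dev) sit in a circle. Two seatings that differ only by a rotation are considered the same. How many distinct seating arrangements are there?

Fix one person's seat to break rotational symmetry; the remaining 8 people can be arranged in (8)! = 40320 ways.

40320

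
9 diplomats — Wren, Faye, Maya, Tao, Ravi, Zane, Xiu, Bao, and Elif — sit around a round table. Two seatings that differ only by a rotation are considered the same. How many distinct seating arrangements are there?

Seat Wren anywhere (absorbing the rotational symmetry), then permute the other 8: (8)! = 40320.

40320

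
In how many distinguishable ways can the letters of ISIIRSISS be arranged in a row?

Letter multiplicities in ISIIRSISS: I×4, R×1, S×4.
So there are 9! / (4!·4!) = 630 distinguishable arrangements.

630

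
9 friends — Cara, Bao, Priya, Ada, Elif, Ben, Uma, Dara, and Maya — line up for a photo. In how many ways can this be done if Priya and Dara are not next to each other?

There are 9! = 362880 arrangements in all. If Priya and Dara are adjacent, merging them into one block gives 2·(8)! = 80640 arrangements.
So 362880 − 80640 = 282240 arrangements keep them apart.

282240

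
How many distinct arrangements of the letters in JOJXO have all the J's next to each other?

Treat the 2 copies of J as a single block. The multiset to arrange is then {JJ, O, O, X}, 4 items in all.
That gives (4)!/(2!) = 12 arrangements.

12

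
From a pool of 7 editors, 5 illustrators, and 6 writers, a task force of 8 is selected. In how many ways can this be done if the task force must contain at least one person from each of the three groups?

With no constraint there are C(18,8) = 43758 possible selections.
Subtract selections that omit an entire group: no editors → C(11,8) = 165; no illustrators → C(13,8) = 1287; no writers → C(12,8) = 495.
Add back selections omitting two groups (i.e. drawn from a single group): C(7,8) + C(5,8) + C(6,8) = 0.
By inclusion–exclusion: 43758 − 1947 + 0 = 41811.

41811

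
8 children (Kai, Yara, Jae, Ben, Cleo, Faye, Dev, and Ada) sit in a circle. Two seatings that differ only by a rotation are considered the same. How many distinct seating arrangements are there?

Seat Kai anywhere (absorbing the rotational symmetry), then permute the other 7: (7)! = 5040.

5040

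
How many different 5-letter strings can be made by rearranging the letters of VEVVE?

10

Letter multiplicities in VEVVE: E×2, V×3.
The number of distinct arrangements is 5!/(3!·2!) = 120/12 = 10.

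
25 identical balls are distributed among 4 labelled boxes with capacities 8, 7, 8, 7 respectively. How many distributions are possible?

56

Without the upper bounds there are C(28,3) = 3276 ways to split 25 among 4 boxes.
Subtract solutions that violate a single cap (substitute x_i' = x_i − (cap_i+1)): x_1 ≥ 9 gives C(19,3) = 969; x_2 ≥ 8 gives C(20,3) = 1140; x_3 ≥ 9 gives C(19,3) = 969; x_4 ≥ 8 gives C(20,3) = 1140. Together 4218.
Add back pairs where two caps are both exceeded: 165 + 120 + 165 + 165 + 220 + 165 = 1000.
Subtract triples: 0 + 1 + 0 + 1 = 2.
By inclusion–exclusion the count is 3276 − 4218 + 1000 − 2 = 56.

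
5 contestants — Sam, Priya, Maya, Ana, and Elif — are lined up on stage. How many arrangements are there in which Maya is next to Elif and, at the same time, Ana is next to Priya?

Treat {Maya,Elif} as one block (2 orders) and {Ana,Priya} as another (2 orders).
That leaves 3 units to arrange: 2 × 2 × 3! = 4 × 6 = 24.

24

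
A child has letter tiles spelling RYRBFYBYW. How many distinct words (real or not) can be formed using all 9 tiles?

15120

Letter multiplicities in RYRBFYBYW: B×2, F×1, R×2, W×1, Y×3.
The number of distinct arrangements is 9!/(3!·2!·2!) = 362880/24 = 15120.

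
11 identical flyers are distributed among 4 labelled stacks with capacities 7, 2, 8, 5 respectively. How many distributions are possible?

Ignoring the caps, the number of non-negative solutions to x_1+…+x_4 = 11 is C(14,3) = 364.
Subtract solutions that violate a single cap (substitute x_i' = x_i − (cap_i+1)): x_1 ≥ 8 gives C(6,3) = 20; x_2 ≥ 3 gives C(11,3) = 165; x_3 ≥ 9 gives C(5,3) = 10; x_4 ≥ 6 gives C(8,3) = 56. Together 251.
Add back pairs where two caps are both exceeded: 1 + 0 + 0 + 0 + 10 + 0 = 11.
By inclusion–exclusion the count is 364 − 251 + 11 = 124.

124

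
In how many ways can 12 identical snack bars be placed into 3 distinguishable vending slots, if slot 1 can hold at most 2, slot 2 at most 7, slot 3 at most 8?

15

Without the upper bounds there are C(14,2) = 91 ways to split 12 among 3 vending slots.
Subtract solutions that violate a single cap (substitute x_i' = x_i − (cap_i+1)): x_1 ≥ 3 gives C(11,2) = 55; x_2 ≥ 8 gives C(6,2) = 15; x_3 ≥ 9 gives C(5,2) = 10. Together 80.
Add back pairs where two caps are both exceeded: 3 + 1 + 0 = 4.
By inclusion–exclusion the count is 91 − 80 + 4 = 15.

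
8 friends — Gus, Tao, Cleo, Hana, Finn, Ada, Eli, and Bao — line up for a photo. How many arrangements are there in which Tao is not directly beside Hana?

30240

There are 8! = 40320 arrangements in all. If Tao and Hana are adjacent, merging them into one block gives 2·(7)! = 10080 arrangements.
Complementary counting: 40320 − 10080 = 30240.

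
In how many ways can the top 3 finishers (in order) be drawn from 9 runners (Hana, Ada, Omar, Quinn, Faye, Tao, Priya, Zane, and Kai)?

There are 9 choices for 1st place, 8 for 2nd, and 7 for 3rd.
That gives 9 × 8 × 7 = 504.

504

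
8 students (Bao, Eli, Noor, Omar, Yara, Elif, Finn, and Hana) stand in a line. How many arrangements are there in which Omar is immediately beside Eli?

Glue Omar and Eli into one block (2 internal orders), leaving 7 units to arrange in a row.
So the count is 2·(7)! = 10080.

10080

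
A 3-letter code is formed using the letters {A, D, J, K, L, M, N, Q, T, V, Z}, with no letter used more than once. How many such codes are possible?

This is a permutation of 3 out of 11: P(11,3) = 11!/8!.
11 × 10 × 9 = 990.

990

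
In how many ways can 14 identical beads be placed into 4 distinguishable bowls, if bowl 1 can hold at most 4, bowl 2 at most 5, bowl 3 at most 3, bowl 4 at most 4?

10

Without the upper bounds there are C(17,3) = 680 ways to split 14 among 4 bowls.
Subtract solutions that violate a single cap (substitute x_i' = x_i − (cap_i+1)): x_1 ≥ 5 gives C(12,3) = 220; x_2 ≥ 6 gives C(11,3) = 165; x_3 ≥ 4 gives C(13,3) = 286; x_4 ≥ 5 gives C(12,3) = 220. Together 891.
Add back pairs where two caps are both exceeded: 20 + 56 + 35 + 35 + 20 + 56 = 222.
Subtract triples: 0 + 0 + 1 + 0 = 1.
By inclusion–exclusion the count is 680 − 891 + 222 − 1 = 10.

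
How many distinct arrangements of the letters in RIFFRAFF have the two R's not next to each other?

630

Total arrangements of RIFFRAFF: 8!/(4!·2!) = 840.
Arrangements with the R's together: treat RR as one letter, giving (7)!/(4!) = 210.
Hence 840 − 210 = 630.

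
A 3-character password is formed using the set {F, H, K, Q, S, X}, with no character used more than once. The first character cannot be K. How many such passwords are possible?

100

The first character has 6−1 = 5 choices (anything except K).
The remaining 2 characters are filled from the other 5 symbols without repetition: 5 × 4 = 20.
Total: 5 × 20 = 100.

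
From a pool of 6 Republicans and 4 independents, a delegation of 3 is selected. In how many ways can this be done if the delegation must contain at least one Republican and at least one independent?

With no constraint there are C(10,3) = 120 possible selections.
Selections missing a whole group: no Republicans → C(4,3) = 4; no independents → C(6,3) = 20.
Both groups omitted at once is impossible, so 120 − 24 = 96.

96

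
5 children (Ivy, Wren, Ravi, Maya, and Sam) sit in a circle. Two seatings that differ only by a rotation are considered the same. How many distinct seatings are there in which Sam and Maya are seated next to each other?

12

Glue Sam and Maya into a block (2 internal orders). Seating 4 units around a circle gives (3)! arrangements.
So 2 × (3)! = 2 × 6 = 12.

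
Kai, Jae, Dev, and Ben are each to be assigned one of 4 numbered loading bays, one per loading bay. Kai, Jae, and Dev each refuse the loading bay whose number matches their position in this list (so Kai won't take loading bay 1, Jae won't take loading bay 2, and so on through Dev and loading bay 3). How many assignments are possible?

Let Aᵢ (for i ∈ {1, 2, 3}) be the placements that put person i in their forbidden loading bay. Any j of these fix j positions, leaving (4−j)! ways to fill the rest, and there are C(3,j) ways to pick which j.
By inclusion–exclusion, the number of valid placements is Σ_{j=0}^{3} (−1)^j C(3,j)·(4−j)!.
Computing: 24 − 18 + 6 − 1 = 11.

11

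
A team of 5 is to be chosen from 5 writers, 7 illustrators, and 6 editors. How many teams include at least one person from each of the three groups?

With no constraint there are C(18,5) = 8568 possible selections.
Subtract selections that omit an entire group: no writers → C(13,5) = 1287; no illustrators → C(11,5) = 462; no editors → C(12,5) = 792.
Add back selections omitting two groups (i.e. drawn from a single group): C(5,5) + C(7,5) + C(6,5) = 28.
By inclusion–exclusion: 8568 − 2541 + 28 = 6055.

6055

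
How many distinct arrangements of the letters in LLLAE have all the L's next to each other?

Treat the 3 copies of L as a single block. The multiset to arrange is then {LLL, A, E}, 3 items in all.
All 3 items are distinct, so there are (3)! = 6 arrangements.

6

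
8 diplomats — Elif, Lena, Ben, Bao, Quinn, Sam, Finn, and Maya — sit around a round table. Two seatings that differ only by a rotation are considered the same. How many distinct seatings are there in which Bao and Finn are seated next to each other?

Treat {Bao, Finn} as one unit (2 internal orders) and seat the resulting 7 units around the table: (6)! circular arrangements.
So 2 × (6)! = 2 × 720 = 1440.

1440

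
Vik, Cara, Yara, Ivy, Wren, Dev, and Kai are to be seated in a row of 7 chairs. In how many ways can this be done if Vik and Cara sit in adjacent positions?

Place the 5 others and the Vik-Cara pair as 6 objects in a line; the pair has 2 internal arrangements.
That gives 2 × 6! = 2 × 720 = 1440.

1440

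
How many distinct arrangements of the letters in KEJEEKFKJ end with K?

1680

Fix K in the last position and arrange the remaining 8 letters.
Those 8 letters have E appearing 3 times, J appearing twice, and K appearing twice, giving (8)!/(3!·2!·2!) = 1680.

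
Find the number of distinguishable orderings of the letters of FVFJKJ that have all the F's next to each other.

60

Treat the 2 copies of F as a single block. The multiset to arrange is then {FF, J, J, K, V}, 5 items in all.
That gives (5)!/(2!) = 60 arrangements.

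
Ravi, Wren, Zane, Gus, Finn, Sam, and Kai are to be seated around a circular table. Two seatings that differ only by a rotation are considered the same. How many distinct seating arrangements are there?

720

Around a circle, 7 distinct people have 7!/7 = (6)! = 720 rotationally distinct seatings.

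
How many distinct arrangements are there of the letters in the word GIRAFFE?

GIRAFFE has 7 letters with F appearing twice.
Dividing 7! = 5040 by 2! = 2 for the repeated letters gives 2520.

2520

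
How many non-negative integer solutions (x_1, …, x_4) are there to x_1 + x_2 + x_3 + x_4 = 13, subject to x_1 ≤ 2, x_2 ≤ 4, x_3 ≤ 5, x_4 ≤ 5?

19

Without the upper bounds there are C(16,3) = 560 ways to split 13 among 4 variables.
Subtract solutions that violate a single cap (substitute x_i' = x_i − (cap_i+1)): x_1 ≥ 3 gives C(13,3) = 286; x_2 ≥ 5 gives C(11,3) = 165; x_3 ≥ 6 gives C(10,3) = 120; x_4 ≥ 6 gives C(10,3) = 120. Together 691.
Add back pairs where two caps are both exceeded: 56 + 35 + 35 + 10 + 10 + 4 = 150.
By inclusion–exclusion the count is 560 − 691 + 150 = 19.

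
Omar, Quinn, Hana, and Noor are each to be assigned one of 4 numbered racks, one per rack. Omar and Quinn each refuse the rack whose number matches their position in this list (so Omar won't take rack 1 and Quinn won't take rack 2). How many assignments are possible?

14

Let Aᵢ (for i ∈ {1, 2}) be the placements that put person i in their forbidden rack. Any j of these fix j positions, leaving (4−j)! ways to fill the rest, and there are C(2,j) ways to pick which j.
By inclusion–exclusion, the number of valid placements is Σ_{j=0}^{2} (−1)^j C(2,j)·(4−j)!.
Computing: 24 − 12 + 2 = 14.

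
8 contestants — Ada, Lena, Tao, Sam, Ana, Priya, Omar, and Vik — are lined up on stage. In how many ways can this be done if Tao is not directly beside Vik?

30240

There are 8! = 40320 arrangements in all. If Tao and Vik are adjacent, merging them into one block gives 2·(7)! = 10080 arrangements.
Complementary counting: 40320 − 10080 = 30240.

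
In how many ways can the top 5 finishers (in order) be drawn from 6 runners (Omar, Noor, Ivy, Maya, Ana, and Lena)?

This is an ordered selection of 5 from 6: P(6,5).
That gives 6 × 5 × 4 × 3 × 2 = 720.

720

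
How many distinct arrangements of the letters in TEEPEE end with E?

20

Fix E in the last position and arrange the remaining 5 letters.
Those 5 letters have E appearing 3 times, giving (5)!/(3!) = 20.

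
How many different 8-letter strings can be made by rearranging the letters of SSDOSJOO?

Letter multiplicities in SSDOSJOO: D×1, J×1, O×3, S×3.
So there are 8! / (3!·3!) = 1120 distinguishable arrangements.

1120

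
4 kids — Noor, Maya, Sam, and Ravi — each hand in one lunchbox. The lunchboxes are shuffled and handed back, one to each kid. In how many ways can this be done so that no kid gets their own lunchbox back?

9

Let Aᵢ be the assignments in which kid i gets their own lunchbox. We want the size of the complement of A₁∪…∪A_4.
By inclusion–exclusion this is Σ_{j=0}^{4} (−1)^j C(4,j)·(4−j)!.
Computing: 24 − 24 + 12 − 4 + 1 = 9.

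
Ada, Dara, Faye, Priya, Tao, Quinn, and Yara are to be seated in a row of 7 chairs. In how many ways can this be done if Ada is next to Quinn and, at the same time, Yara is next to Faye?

480

Treat {Ada,Quinn} as one block (2 orders) and {Yara,Faye} as another (2 orders).
That leaves 5 units to arrange: 2 × 2 × 5! = 4 × 120 = 480.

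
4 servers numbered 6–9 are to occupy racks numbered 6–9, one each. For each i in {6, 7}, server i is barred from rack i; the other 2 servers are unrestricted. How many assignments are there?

Let Aᵢ (for i ∈ {6, 7}) be the placements that put server i in its forbidden rack. Any j of these fix j positions, leaving (4−j)! ways to fill the rest, and there are C(2,j) ways to pick which j.
By inclusion–exclusion, the number of valid placements is Σ_{j=0}^{2} (−1)^j C(2,j)·(4−j)!.
Computing: 24 − 12 + 2 = 14.

14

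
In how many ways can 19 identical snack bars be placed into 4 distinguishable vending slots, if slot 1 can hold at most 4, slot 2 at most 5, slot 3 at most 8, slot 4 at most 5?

20

Without the upper bounds there are C(22,3) = 1540 ways to split 19 among 4 vending slots.
Subtract solutions that violate a single cap (substitute x_i' = x_i − (cap_i+1)): x_1 ≥ 5 gives C(17,3) = 680; x_2 ≥ 6 gives C(16,3) = 560; x_3 ≥ 9 gives C(13,3) = 286; x_4 ≥ 6 gives C(16,3) = 560. Together 2086.
Add back pairs where two caps are both exceeded: 165 + 56 + 165 + 35 + 120 + 35 = 576.
Subtract triples: 0 + 10 + 0 + 0 = 10.
By inclusion–exclusion the count is 1540 − 2086 + 576 − 10 = 20.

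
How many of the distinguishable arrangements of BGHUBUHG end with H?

630

Fix H in the last position and arrange the remaining 7 letters.
Those 7 letters have B appearing twice, G appearing twice, and U appearing twice, giving (7)!/(2!·2!·2!) = 630.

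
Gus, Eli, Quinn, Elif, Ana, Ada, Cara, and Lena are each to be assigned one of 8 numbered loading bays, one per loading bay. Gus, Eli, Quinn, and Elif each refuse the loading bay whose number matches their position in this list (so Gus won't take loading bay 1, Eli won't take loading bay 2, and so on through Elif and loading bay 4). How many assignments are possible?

Let Aᵢ (for 1 ≤ i ≤ 4) be the placements that put person i in their forbidden loading bay. Any j of these fix j positions, leaving (8−j)! ways to fill the rest, and there are C(4,j) ways to pick which j.
By inclusion–exclusion, the number of valid placements is Σ_{j=0}^{4} (−1)^j C(4,j)·(8−j)!.
Computing: 40320 − 20160 + 4320 − 480 + 24 = 24024.

24024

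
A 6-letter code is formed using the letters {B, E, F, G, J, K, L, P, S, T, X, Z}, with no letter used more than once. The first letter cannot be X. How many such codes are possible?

The first letter has 12−1 = 11 choices (anything except X).
The remaining 5 letters are filled from the other 11 symbols without repetition: 11 × 10 × 9 × 8 × 7 = 55440.
Total: 11 × 55440 = 609840.

609840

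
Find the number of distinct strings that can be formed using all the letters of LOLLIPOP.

1680

LOLLIPOP has 8 letters with L appearing 3 times, O appearing twice, and P appearing twice.
The number of distinct arrangements is 8!/(3!·2!·2!) = 40320/24 = 1680.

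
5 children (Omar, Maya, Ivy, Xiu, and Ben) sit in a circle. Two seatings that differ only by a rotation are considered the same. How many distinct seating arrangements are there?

24

Seat Omar anywhere (absorbing the rotational symmetry), then permute the other 4: (4)! = 24.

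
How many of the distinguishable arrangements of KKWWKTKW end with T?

35

Fix T in the last position and arrange the remaining 7 letters.
Those 7 letters have K appearing 4 times and W appearing 3 times, giving (7)!/(4!·3!) = 35.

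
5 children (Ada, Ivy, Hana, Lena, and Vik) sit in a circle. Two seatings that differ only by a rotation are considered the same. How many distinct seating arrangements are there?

Seat Ada anywhere (absorbing the rotational symmetry), then permute the other 4: (4)! = 24.

24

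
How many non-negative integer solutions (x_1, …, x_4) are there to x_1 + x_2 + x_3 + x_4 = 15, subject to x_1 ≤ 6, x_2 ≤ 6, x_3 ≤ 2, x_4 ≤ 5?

31

Without the upper bounds there are C(18,3) = 816 ways to split 15 among 4 variables.
Subtract solutions that violate a single cap (substitute x_i' = x_i − (cap_i+1)): x_1 ≥ 7 gives C(11,3) = 165; x_2 ≥ 7 gives C(11,3) = 165; x_3 ≥ 3 gives C(15,3) = 455; x_4 ≥ 6 gives C(12,3) = 220. Together 1005.
Add back pairs where two caps are both exceeded: 4 + 56 + 10 + 56 + 10 + 84 = 220.
By inclusion–exclusion the count is 816 − 1005 + 220 = 31.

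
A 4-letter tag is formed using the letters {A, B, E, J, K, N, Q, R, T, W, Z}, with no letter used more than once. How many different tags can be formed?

7920

With no repetition, fill the 4 letters in order: 11 choices, then 10, down to 8.
11 × 10 × 9 × 8 = 7920.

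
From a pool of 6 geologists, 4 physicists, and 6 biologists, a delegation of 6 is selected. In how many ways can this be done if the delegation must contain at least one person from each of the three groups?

6666

Total 6-person selections from all 16: C(16,6) = 8008.
Subtract selections that omit an entire group: no geologists → C(10,6) = 210; no physicists → C(12,6) = 924; no biologists → C(10,6) = 210.
Add back selections omitting two groups (i.e. drawn from a single group): C(6,6) + C(4,6) + C(6,6) = 2.
By inclusion–exclusion: 8008 − 1344 + 2 = 6666.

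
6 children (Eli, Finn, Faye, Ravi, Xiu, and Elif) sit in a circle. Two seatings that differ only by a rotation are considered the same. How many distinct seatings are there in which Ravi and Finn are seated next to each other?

48

Treat {Ravi, Finn} as one unit (2 internal orders) and seat the resulting 5 units around the table: (4)! circular arrangements.
So 2 × (4)! = 2 × 24 = 48.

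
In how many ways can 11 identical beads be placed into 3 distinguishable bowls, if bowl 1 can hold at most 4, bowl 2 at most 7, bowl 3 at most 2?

By stars and bars, unrestricted non-negative solutions to x_1+…+x_3 = 11 number C(11+2,2) = 78.
Subtract solutions that violate a single cap (substitute x_i' = x_i − (cap_i+1)): x_1 ≥ 5 gives C(8,2) = 28; x_2 ≥ 8 gives C(5,2) = 10; x_3 ≥ 3 gives C(10,2) = 45. Together 83.
Add back pairs where two caps are both exceeded: 0 + 10 + 1 = 11.
By inclusion–exclusion the count is 78 − 83 + 11 = 6.

6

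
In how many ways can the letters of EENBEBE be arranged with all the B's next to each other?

30

Treat the 2 copies of B as a single block. The multiset to arrange is then {BB, E, E, E, E, N}, 6 items in all.
That gives (6)!/(4!) = 30 arrangements.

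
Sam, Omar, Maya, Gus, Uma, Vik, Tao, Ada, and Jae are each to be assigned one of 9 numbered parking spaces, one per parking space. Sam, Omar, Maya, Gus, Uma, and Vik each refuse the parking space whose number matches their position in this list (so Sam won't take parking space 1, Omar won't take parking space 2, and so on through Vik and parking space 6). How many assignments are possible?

Let Aᵢ (for 1 ≤ i ≤ 6) be the placements that put person i in their forbidden parking space. Any j of these fix j positions, leaving (9−j)! ways to fill the rest, and there are C(6,j) ways to pick which j.
By inclusion–exclusion, the number of valid placements is Σ_{j=0}^{6} (−1)^j C(6,j)·(9−j)!.
Computing: 362880 − 241920 + 75600 − 14400 + 1800 − 144 + 6 = 183822.

183822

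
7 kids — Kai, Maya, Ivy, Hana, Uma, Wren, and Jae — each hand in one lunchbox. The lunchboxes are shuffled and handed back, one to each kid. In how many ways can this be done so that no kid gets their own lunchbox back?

1854

Count assignments avoiding every fixed point. For any j of the 7 kids fixed to their own lunchbox, the other 7−j can be arranged in (7−j)! ways.
By inclusion–exclusion this is Σ_{j=0}^{7} (−1)^j C(7,j)·(7−j)!.
Computing: 5040 − 5040 + 2520 − 840 + 210 − 42 + 7 − 1 = 1854.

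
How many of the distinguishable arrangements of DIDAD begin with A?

4

With the first slot taken by A, it remains to arrange the other 4 letters (DIDD).
Those 4 letters have D appearing 3 times, giving (4)!/(3!) = 4.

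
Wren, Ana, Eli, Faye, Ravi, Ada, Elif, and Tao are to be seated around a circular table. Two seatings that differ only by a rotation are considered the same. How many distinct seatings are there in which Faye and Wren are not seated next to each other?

Without the restriction there are (7)! = 5040 seatings.
Those with Faye next to Wren: fuse the pair into one unit and seat 7 units around a circle — 2·(6)! = 1440.
Subtracting, 5040 − 1440 = 3600.

3600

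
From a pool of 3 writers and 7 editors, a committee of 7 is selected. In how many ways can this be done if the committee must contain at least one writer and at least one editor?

119

With no constraint there are C(10,7) = 120 possible selections.
Subtract selections that omit an entire group: no writers → C(7,7) = 1; no editors → C(3,7) = 0.
Both groups omitted at once is impossible, so 120 − 1 = 119.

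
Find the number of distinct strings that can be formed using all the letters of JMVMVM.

The 6 letters of JMVMVM have repeats: M appearing 3 times and V appearing twice.
So there are 6! / (3!·2!) = 60 distinguishable arrangements.

60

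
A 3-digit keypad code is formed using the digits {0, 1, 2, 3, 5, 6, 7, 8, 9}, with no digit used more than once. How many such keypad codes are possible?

Choose and order 3 of the 9 symbols: the first digit has 9 options, the next 8, then 7.
9 × 8 × 7 = 504.

504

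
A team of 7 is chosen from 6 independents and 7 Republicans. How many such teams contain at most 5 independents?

Split by how many independents are chosen (0 through 5).
Sum: C(6,0)·C(7,7) + C(6,1)·C(7,6) + C(6,2)·C(7,5) + C(6,3)·C(7,4) + C(6,4)·C(7,3) + C(6,5)·C(7,2) = 1 + 42 + 315 + 700 + 525 + 126 = 1709.

1709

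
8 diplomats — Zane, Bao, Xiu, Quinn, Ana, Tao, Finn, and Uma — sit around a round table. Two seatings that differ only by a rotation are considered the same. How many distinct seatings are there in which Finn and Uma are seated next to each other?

Glue Finn and Uma into a block (2 internal orders). Seating 7 units around a circle gives (6)! arrangements.
So 2 × (6)! = 2 × 720 = 1440.

1440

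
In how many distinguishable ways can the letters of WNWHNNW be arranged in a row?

140

The 7 letters of WNWHNNW have repeats: N appearing 3 times and W appearing 3 times.
Dividing 7! = 5040 by 3!·3! = 36 for the repeated letters gives 140.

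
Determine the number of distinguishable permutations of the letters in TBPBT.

30

Letter multiplicities in TBPBT: B×2, P×1, T×2.
The number of distinct arrangements is 5!/(2!·2!) = 120/4 = 30.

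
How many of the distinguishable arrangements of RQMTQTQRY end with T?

3360

With the last slot taken by T, it remains to arrange the other 8 letters (RQMQTQRY).
Those 8 letters have Q appearing 3 times and R appearing twice, giving (8)!/(3!·2!) = 3360.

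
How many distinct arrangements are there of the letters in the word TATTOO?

60

The 6 letters of TATTOO have repeats: O appearing twice and T appearing 3 times.
So there are 6! / (3!·2!) = 60 distinguishable arrangements.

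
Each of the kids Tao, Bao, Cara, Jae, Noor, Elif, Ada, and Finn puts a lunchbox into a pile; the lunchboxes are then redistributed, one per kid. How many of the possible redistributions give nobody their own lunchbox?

14833

This is the derangement count D_8: permutations of 8 items with no fixed point.
By inclusion–exclusion this is Σ_{j=0}^{8} (−1)^j C(8,j)·(8−j)!.
Computing: 40320 − 40320 + 20160 − 6720 + 1680 − 336 + 56 − 8 + 1 = 14833.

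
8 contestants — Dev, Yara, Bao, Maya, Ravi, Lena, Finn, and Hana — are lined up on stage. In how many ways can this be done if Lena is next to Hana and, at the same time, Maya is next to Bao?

2880

Treat {Lena,Hana} as one block (2 orders) and {Maya,Bao} as another (2 orders).
That leaves 6 units to arrange: 2 × 2 × 6! = 4 × 720 = 2880.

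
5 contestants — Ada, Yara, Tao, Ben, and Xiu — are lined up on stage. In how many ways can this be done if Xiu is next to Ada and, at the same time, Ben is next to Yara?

Treat {Xiu,Ada} as one block (2 orders) and {Ben,Yara} as another (2 orders).
That leaves 3 units to arrange: 2 × 2 × 3! = 4 × 6 = 24.

24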